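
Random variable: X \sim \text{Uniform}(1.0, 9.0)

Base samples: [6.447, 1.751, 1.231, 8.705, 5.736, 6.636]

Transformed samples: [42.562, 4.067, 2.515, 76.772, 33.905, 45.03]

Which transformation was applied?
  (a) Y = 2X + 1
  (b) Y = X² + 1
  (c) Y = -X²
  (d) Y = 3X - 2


Checking option (b) Y = X² + 1:
  X = 6.447 -> Y = 42.562 ✓
  X = 1.751 -> Y = 4.067 ✓
  X = 1.231 -> Y = 2.515 ✓
All samples match this transformation.

(b) X² + 1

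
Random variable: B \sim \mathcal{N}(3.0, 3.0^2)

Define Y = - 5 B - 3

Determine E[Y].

For Y = -5B - 3:
E[Y] = -5 * E[B] - 3
E[B] = 3.0 = 3
E[Y] = -5 * 3 - 3 = -18

-18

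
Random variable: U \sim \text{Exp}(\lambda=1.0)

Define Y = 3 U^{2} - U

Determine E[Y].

E[Y] = 3*E[U²] - 1*E[U]
E[U] = 1
E[U²] = Var(U) + (E[U])² = 1 + 1 = 2
E[Y] = 3*2 - 1*1 = 5

5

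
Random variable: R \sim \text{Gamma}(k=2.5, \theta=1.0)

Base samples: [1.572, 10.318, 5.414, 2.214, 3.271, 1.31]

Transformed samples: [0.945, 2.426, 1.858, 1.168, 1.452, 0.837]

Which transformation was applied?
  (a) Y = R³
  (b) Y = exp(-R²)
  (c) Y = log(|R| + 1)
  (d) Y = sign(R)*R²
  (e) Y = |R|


Checking option (c) Y = log(|R| + 1):
  R = 1.572 -> Y = 0.945 ✓
  R = 10.318 -> Y = 2.426 ✓
  R = 5.414 -> Y = 1.858 ✓
All samples match this transformation.

(c) log(|R| + 1)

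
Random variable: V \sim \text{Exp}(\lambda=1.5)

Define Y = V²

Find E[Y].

E[V²] = Var(V) + (E[V])² = 0.44444444 + 0.44444444 = 0.88888889

0.88888889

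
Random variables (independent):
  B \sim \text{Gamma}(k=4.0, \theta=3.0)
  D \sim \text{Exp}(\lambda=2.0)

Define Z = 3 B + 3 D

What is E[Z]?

E[Z] = 3*E[B] + 3*E[D]
E[B] = 12
E[D] = 0.5
E[Z] = 3*12 + 3*0.5 = 37.5

37.5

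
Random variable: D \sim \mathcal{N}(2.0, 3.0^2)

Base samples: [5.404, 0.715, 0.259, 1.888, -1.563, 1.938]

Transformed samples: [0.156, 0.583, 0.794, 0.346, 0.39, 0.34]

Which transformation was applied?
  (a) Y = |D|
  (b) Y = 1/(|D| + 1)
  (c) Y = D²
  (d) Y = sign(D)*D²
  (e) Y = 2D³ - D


Checking option (b) Y = 1/(|D| + 1):
  D = 5.404 -> Y = 0.156 ✓
  D = 0.715 -> Y = 0.583 ✓
  D = 0.259 -> Y = 0.794 ✓
All samples match this transformation.

(b) 1/(|D| + 1)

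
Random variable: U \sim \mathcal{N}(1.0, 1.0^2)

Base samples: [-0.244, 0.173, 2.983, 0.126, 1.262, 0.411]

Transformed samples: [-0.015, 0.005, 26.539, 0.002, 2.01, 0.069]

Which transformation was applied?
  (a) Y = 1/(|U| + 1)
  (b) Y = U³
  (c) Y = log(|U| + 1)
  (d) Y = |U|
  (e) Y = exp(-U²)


Checking option (b) Y = U³:
  U = -0.244 -> Y = -0.015 ✓
  U = 0.173 -> Y = 0.005 ✓
  U = 2.983 -> Y = 26.539 ✓
All samples match this transformation.

(b) U³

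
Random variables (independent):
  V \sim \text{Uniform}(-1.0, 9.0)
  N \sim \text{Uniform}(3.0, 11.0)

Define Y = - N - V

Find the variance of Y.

For independent RVs: Var(aX + bY) = a²Var(X) + b²Var(Y)
Var(V) = 8.3333333
Var(N) = 5.3333333
Var(Y) = (-1)²*8.3333333 + (-1)²*5.3333333
= 1*8.3333333 + 1*5.3333333 = 13.666667

13.666667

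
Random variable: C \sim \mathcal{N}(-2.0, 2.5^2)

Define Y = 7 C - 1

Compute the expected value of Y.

For Y = 7C - 1:
E[Y] = 7 * E[C] - 1
E[C] = -2.0 = -2
E[Y] = 7 * (-2) - 1 = -15

-15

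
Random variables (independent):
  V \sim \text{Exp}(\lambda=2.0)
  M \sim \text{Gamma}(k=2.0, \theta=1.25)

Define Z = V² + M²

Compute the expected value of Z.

E[Z] = E[V²] + E[M²]
E[V²] = Var(V) + E[V]² = 0.25 + 0.25 = 0.5
E[M²] = Var(M) + E[M]² = 3.125 + 6.25 = 9.375
E[Z] = 0.5 + 9.375 = 9.875

9.875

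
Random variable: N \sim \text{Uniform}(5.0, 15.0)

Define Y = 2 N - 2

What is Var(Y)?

For Y = aN + b: Var(Y) = a² * Var(N)
Var(N) = (15 - 5)^2/12 = 8.3333333
Var(Y) = 2² * 8.3333333 = 4 * 8.3333333 = 33.333333

33.333333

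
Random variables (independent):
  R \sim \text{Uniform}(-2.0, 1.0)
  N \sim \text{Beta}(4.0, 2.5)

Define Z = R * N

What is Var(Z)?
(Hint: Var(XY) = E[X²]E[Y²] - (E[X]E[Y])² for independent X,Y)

Var(XY) = E[X²]E[Y²] - (E[X]E[Y])²
E[R] = -0.5, Var(R) = 0.75
E[N] = 0.61538462, Var(N) = 0.031558185
E[R²] = 0.75 + (-0.5)² = 1
E[N²] = 0.031558185 + 0.61538462² = 0.41025641
Var(Z) = 1*0.41025641 - (-0.5*0.61538462)²
= 0.41025641 - 0.094674556 = 0.31558185

0.31558185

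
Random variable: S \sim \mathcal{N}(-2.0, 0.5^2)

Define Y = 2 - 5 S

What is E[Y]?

For Y = -5S + 2:
E[Y] = -5 * E[S] + 2
E[S] = -2.0 = -2
E[Y] = -5 * (-2) + 2 = 12

12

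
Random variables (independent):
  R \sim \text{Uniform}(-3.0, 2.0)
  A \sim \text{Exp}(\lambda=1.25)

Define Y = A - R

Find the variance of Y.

For independent RVs: Var(aX + bY) = a²Var(X) + b²Var(Y)
Var(R) = 2.0833333
Var(A) = 0.64
Var(Y) = (-1)²*2.0833333 + 1²*0.64
= 1*2.0833333 + 1*0.64 = 2.7233333

2.7233333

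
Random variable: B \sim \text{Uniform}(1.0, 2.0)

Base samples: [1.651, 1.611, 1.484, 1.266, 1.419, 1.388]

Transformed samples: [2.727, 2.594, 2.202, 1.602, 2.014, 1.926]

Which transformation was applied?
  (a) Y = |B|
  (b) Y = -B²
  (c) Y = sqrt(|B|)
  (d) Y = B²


Checking option (d) Y = B²:
  B = 1.651 -> Y = 2.727 ✓
  B = 1.611 -> Y = 2.594 ✓
  B = 1.484 -> Y = 2.202 ✓
All samples match this transformation.

(d) B²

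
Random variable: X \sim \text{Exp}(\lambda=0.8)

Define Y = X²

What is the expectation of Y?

E[X²] = Var(X) + (E[X])² = 1.5625 + 1.5625 = 3.125

3.125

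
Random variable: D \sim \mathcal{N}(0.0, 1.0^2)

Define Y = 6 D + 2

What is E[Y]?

For Y = 6D + 2:
E[Y] = 6 * E[D] + 2
E[D] = 0.0 = 0
E[Y] = 6 * 0 + 2 = 2

2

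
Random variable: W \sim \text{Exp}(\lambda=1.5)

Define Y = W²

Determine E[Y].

E[W²] = Var(W) + (E[W])² = 0.44444444 + 0.44444444 = 0.88888889

0.88888889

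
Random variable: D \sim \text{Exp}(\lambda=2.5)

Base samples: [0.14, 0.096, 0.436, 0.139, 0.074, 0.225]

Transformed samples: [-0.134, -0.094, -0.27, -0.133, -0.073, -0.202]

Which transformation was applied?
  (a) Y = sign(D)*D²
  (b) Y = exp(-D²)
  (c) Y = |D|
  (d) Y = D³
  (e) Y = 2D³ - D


Checking option (e) Y = 2D³ - D:
  D = 0.14 -> Y = -0.134 ✓
  D = 0.096 -> Y = -0.094 ✓
  D = 0.436 -> Y = -0.27 ✓
All samples match this transformation.

(e) 2D³ - D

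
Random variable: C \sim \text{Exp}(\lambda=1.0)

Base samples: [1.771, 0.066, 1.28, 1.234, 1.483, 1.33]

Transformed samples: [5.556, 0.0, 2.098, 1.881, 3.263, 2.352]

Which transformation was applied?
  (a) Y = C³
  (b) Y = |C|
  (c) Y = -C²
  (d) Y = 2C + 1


Checking option (a) Y = C³:
  C = 1.771 -> Y = 5.556 ✓
  C = 0.066 -> Y = 0.0 ✓
  C = 1.28 -> Y = 2.098 ✓
All samples match this transformation.

(a) C³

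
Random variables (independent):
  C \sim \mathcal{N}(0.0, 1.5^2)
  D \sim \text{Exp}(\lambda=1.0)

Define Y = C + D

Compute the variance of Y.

For independent RVs: Var(aX + bY) = a²Var(X) + b²Var(Y)
Var(C) = 2.25
Var(D) = 1
Var(Y) = 1²*2.25 + 1²*1
= 1*2.25 + 1*1 = 3.25

3.25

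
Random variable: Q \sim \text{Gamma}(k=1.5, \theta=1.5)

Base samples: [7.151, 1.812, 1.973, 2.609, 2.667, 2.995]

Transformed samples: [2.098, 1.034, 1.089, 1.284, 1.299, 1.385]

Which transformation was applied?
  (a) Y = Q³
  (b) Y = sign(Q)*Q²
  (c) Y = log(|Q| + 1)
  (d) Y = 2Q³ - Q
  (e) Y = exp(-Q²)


Checking option (c) Y = log(|Q| + 1):
  Q = 7.151 -> Y = 2.098 ✓
  Q = 1.812 -> Y = 1.034 ✓
  Q = 1.973 -> Y = 1.089 ✓
All samples match this transformation.

(c) log(|Q| + 1)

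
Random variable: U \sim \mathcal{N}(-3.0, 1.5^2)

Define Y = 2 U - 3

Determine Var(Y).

For Y = aU + b: Var(Y) = a² * Var(U)
Var(U) = 1.5^2 = 2.25
Var(Y) = 2² * 2.25 = 4 * 2.25 = 9

9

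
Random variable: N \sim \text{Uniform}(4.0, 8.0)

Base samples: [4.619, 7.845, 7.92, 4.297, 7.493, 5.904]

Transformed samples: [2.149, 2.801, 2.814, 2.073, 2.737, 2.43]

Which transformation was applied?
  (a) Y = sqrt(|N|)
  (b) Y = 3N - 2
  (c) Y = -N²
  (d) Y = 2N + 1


Checking option (a) Y = sqrt(|N|):
  N = 4.619 -> Y = 2.149 ✓
  N = 7.845 -> Y = 2.801 ✓
  N = 7.92 -> Y = 2.814 ✓
All samples match this transformation.

(a) sqrt(|N|)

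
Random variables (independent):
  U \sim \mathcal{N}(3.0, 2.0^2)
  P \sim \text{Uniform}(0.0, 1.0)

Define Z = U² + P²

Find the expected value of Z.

E[Z] = E[U²] + E[P²]
E[U²] = Var(U) + E[U]² = 4 + 9 = 13
E[P²] = Var(P) + E[P]² = 0.083333333 + 0.25 = 0.33333333
E[Z] = 13 + 0.33333333 = 13.333333

13.333333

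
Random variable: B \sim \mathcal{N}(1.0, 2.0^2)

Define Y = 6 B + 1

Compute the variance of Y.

For Y = aB + b: Var(Y) = a² * Var(B)
Var(B) = 2.0^2 = 4
Var(Y) = 6² * 4 = 36 * 4 = 144

144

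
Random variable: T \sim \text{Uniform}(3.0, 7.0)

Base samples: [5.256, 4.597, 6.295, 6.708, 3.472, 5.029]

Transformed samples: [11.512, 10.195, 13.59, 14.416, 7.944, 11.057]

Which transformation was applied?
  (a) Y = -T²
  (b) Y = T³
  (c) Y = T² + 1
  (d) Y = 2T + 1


Checking option (d) Y = 2T + 1:
  T = 5.256 -> Y = 11.512 ✓
  T = 4.597 -> Y = 10.195 ✓
  T = 6.295 -> Y = 13.59 ✓
All samples match this transformation.

(d) 2T + 1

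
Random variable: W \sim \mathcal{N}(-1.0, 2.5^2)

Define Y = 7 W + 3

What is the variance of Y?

For Y = aW + b: Var(Y) = a² * Var(W)
Var(W) = 2.5^2 = 6.25
Var(Y) = 7² * 6.25 = 49 * 6.25 = 306.25

306.25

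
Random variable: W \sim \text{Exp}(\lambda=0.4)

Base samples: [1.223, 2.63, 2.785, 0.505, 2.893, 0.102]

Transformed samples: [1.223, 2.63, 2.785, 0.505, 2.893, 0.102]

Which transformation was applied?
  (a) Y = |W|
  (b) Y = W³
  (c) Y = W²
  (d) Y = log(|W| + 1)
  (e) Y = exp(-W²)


Checking option (a) Y = |W|:
  W = 1.223 -> Y = 1.223 ✓
  W = 2.63 -> Y = 2.63 ✓
  W = 2.785 -> Y = 2.785 ✓
All samples match this transformation.

(a) |W|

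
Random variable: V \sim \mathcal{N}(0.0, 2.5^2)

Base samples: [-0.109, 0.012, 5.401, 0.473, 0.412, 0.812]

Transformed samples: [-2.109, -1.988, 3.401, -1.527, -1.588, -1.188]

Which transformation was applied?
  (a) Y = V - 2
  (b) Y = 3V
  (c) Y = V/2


Checking option (a) Y = V - 2:
  V = -0.109 -> Y = -2.109 ✓
  V = 0.012 -> Y = -1.988 ✓
  V = 5.401 -> Y = 3.401 ✓
All samples match this transformation.

(a) V - 2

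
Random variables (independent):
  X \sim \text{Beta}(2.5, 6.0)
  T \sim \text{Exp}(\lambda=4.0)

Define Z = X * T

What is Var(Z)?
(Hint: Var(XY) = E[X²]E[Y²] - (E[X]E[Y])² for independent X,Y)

Var(XY) = E[X²]E[Y²] - (E[X]E[Y])²
E[X] = 0.29411765, Var(X) = 0.021853943
E[T] = 0.25, Var(T) = 0.0625
E[X²] = 0.021853943 + 0.29411765² = 0.10835913
E[T²] = 0.0625 + 0.25² = 0.125
Var(Z) = 0.10835913*0.125 - (0.29411765*0.25)²
= 0.013544892 - 0.0054065744 = 0.0081383172

0.0081383172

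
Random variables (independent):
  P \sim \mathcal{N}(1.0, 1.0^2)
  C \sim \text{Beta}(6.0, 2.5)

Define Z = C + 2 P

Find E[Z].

E[Z] = 2*E[P] + 1*E[C]
E[P] = 1
E[C] = 0.70588235
E[Z] = 2*1 + 1*0.70588235 = 2.7058824

2.7058824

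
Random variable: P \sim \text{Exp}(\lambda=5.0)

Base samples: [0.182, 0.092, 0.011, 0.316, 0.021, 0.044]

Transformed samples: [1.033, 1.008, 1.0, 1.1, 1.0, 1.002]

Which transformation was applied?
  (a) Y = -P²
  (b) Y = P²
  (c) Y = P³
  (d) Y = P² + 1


Checking option (d) Y = P² + 1:
  P = 0.182 -> Y = 1.033 ✓
  P = 0.092 -> Y = 1.008 ✓
  P = 0.011 -> Y = 1.0 ✓
All samples match this transformation.

(d) P² + 1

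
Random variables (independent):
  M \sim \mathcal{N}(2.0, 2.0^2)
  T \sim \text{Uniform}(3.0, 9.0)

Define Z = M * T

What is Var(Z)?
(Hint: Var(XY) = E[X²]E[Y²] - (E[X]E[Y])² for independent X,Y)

Var(XY) = E[X²]E[Y²] - (E[X]E[Y])²
E[M] = 2, Var(M) = 4
E[T] = 6, Var(T) = 3
E[M²] = 4 + 2² = 8
E[T²] = 3 + 6² = 39
Var(Z) = 8*39 - (2*6)²
= 312 - 144 = 168

168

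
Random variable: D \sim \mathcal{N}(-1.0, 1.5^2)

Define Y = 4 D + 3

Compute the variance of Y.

For Y = aD + b: Var(Y) = a² * Var(D)
Var(D) = 1.5^2 = 2.25
Var(Y) = 4² * 2.25 = 16 * 2.25 = 36

36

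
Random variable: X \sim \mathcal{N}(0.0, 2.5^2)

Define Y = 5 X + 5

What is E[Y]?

For Y = 5X + 5:
E[Y] = 5 * E[X] + 5
E[X] = 0.0 = 0
E[Y] = 5 * 0 + 5 = 5

5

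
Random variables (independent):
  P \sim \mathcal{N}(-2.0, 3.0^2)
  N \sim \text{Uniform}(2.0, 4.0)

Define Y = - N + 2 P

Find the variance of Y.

For independent RVs: Var(aX + bY) = a²Var(X) + b²Var(Y)
Var(P) = 9
Var(N) = 0.33333333
Var(Y) = 2²*9 + (-1)²*0.33333333
= 4*9 + 1*0.33333333 = 36.333333

36.333333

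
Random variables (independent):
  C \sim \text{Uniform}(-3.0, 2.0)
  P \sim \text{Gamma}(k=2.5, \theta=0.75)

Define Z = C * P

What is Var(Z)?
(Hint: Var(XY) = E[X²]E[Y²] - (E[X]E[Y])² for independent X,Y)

Var(XY) = E[X²]E[Y²] - (E[X]E[Y])²
E[C] = -0.5, Var(C) = 2.0833333
E[P] = 1.875, Var(P) = 1.40625
E[C²] = 2.0833333 + (-0.5)² = 2.3333333
E[P²] = 1.40625 + 1.875² = 4.921875
Var(Z) = 2.3333333*4.921875 - (-0.5*1.875)²
= 11.484375 - 0.87890625 = 10.605469

10.605469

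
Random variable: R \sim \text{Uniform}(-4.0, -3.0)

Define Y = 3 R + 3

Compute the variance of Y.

For Y = aR + b: Var(Y) = a² * Var(R)
Var(R) = (-3 + 4)^2/12 = 0.083333333
Var(Y) = 3² * 0.083333333 = 9 * 0.083333333 = 0.75

0.75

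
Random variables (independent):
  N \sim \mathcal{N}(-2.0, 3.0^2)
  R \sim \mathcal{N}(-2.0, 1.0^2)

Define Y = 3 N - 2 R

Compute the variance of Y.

For independent RVs: Var(aX + bY) = a²Var(X) + b²Var(Y)
Var(N) = 9
Var(R) = 1
Var(Y) = 3²*9 + (-2)²*1
= 9*9 + 4*1 = 85

85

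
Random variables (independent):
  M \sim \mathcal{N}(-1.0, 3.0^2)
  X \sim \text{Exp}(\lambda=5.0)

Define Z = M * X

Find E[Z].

For independent RVs: E[XY] = E[X]*E[Y]
E[M] = -1
E[X] = 0.2
E[Z] = -1 * 0.2 = -0.2

-0.2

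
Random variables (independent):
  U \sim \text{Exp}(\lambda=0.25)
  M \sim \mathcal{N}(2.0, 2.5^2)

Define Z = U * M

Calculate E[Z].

For independent RVs: E[XY] = E[X]*E[Y]
E[U] = 4
E[M] = 2
E[Z] = 4 * 2 = 8

8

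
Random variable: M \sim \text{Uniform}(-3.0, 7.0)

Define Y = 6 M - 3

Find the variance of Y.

For Y = aM + b: Var(Y) = a² * Var(M)
Var(M) = (7 + 3)^2/12 = 8.3333333
Var(Y) = 6² * 8.3333333 = 36 * 8.3333333 = 300

300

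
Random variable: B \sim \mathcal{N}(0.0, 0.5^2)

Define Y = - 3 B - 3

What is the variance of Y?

For Y = aB + b: Var(Y) = a² * Var(B)
Var(B) = 0.5^2 = 0.25
Var(Y) = (-3)² * 0.25 = 9 * 0.25 = 2.25

2.25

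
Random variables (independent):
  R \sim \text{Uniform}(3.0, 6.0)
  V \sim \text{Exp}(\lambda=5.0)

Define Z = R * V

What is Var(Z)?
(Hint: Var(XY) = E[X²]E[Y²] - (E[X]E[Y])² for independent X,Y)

Var(XY) = E[X²]E[Y²] - (E[X]E[Y])²
E[R] = 4.5, Var(R) = 0.75
E[V] = 0.2, Var(V) = 0.04
E[R²] = 0.75 + 4.5² = 21
E[V²] = 0.04 + 0.2² = 0.08
Var(Z) = 21*0.08 - (4.5*0.2)²
= 1.68 - 0.81 = 0.87

0.87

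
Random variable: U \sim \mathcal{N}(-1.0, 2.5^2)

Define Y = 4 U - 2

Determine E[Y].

For Y = 4U - 2:
E[Y] = 4 * E[U] - 2
E[U] = -1.0 = -1
E[Y] = 4 * (-1) - 2 = -6

-6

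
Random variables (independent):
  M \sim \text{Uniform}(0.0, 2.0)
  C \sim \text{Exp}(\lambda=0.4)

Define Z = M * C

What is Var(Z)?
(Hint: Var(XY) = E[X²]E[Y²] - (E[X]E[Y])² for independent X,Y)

Var(XY) = E[X²]E[Y²] - (E[X]E[Y])²
E[M] = 1, Var(M) = 0.33333333
E[C] = 2.5, Var(C) = 6.25
E[M²] = 0.33333333 + 1² = 1.3333333
E[C²] = 6.25 + 2.5² = 12.5
Var(Z) = 1.3333333*12.5 - (1*2.5)²
= 16.666667 - 6.25 = 10.416667

10.416667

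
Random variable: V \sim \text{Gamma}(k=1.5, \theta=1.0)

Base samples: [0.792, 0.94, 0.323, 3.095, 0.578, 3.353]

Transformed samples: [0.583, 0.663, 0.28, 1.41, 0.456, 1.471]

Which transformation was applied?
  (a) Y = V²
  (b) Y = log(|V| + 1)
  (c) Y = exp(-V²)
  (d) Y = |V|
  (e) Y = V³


Checking option (b) Y = log(|V| + 1):
  V = 0.792 -> Y = 0.583 ✓
  V = 0.94 -> Y = 0.663 ✓
  V = 0.323 -> Y = 0.28 ✓
All samples match this transformation.

(b) log(|V| + 1)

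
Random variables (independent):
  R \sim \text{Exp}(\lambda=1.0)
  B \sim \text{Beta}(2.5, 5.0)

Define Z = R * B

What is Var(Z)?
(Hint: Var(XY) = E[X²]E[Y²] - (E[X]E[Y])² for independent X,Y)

Var(XY) = E[X²]E[Y²] - (E[X]E[Y])²
E[R] = 1, Var(R) = 1
E[B] = 0.33333333, Var(B) = 0.026143791
E[R²] = 1 + 1² = 2
E[B²] = 0.026143791 + 0.33333333² = 0.1372549
Var(Z) = 2*0.1372549 - (1*0.33333333)²
= 0.2745098 - 0.11111111 = 0.16339869

0.16339869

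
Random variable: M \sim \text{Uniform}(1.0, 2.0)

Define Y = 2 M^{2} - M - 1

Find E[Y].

E[Y] = 2*E[M²] - 1*E[M] - 1
E[M] = 1.5
E[M²] = Var(M) + (E[M])² = 0.083333333 + 2.25 = 2.3333333
E[Y] = 2*2.3333333 - 1*1.5 - 1 = 2.1666667

2.1666667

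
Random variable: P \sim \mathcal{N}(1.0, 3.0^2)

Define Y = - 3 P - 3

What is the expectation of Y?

For Y = -3P - 3:
E[Y] = -3 * E[P] - 3
E[P] = 1.0 = 1
E[Y] = -3 * 1 - 3 = -6

-6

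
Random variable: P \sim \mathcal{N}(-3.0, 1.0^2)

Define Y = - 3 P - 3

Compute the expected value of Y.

For Y = -3P - 3:
E[Y] = -3 * E[P] - 3
E[P] = -3.0 = -3
E[Y] = -3 * (-3) - 3 = 6

6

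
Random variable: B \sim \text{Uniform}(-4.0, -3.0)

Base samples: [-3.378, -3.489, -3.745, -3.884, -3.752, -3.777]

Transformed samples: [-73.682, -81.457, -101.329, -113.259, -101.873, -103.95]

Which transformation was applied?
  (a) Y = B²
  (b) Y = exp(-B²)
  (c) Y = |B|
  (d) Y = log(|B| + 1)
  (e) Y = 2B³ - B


Checking option (e) Y = 2B³ - B:
  B = -3.378 -> Y = -73.682 ✓
  B = -3.489 -> Y = -81.457 ✓
  B = -3.745 -> Y = -101.329 ✓
All samples match this transformation.

(e) 2B³ - B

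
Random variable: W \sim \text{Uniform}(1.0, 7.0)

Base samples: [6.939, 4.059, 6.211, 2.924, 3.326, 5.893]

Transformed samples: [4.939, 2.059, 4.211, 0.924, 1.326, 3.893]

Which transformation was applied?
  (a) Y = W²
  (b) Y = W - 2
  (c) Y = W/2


Checking option (b) Y = W - 2:
  W = 6.939 -> Y = 4.939 ✓
  W = 4.059 -> Y = 2.059 ✓
  W = 6.211 -> Y = 4.211 ✓
All samples match this transformation.

(b) W - 2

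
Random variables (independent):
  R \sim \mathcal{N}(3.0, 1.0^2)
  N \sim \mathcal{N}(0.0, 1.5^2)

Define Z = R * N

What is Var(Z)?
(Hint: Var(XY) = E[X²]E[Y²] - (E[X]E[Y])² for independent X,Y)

Var(XY) = E[X²]E[Y²] - (E[X]E[Y])²
E[R] = 3, Var(R) = 1
E[N] = 0, Var(N) = 2.25
E[R²] = 1 + 3² = 10
E[N²] = 2.25 + 0² = 2.25
Var(Z) = 10*2.25 - (3*0)²
= 22.5 - 0 = 22.5

22.5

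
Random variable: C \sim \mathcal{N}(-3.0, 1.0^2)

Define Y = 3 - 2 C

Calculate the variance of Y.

For Y = aC + b: Var(Y) = a² * Var(C)
Var(C) = 1.0^2 = 1
Var(Y) = (-2)² * 1 = 4 * 1 = 4

4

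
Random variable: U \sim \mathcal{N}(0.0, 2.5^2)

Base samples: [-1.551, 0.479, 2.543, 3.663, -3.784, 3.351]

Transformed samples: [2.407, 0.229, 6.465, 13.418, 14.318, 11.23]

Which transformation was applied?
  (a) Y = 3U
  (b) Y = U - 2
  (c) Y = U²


Checking option (c) Y = U²:
  U = -1.551 -> Y = 2.407 ✓
  U = 0.479 -> Y = 0.229 ✓
  U = 2.543 -> Y = 6.465 ✓
All samples match this transformation.

(c) U²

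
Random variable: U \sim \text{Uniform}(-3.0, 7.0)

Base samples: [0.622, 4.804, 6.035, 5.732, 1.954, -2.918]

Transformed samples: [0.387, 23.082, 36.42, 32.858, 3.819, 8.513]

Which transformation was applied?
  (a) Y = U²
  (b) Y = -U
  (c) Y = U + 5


Checking option (a) Y = U²:
  U = 0.622 -> Y = 0.387 ✓
  U = 4.804 -> Y = 23.082 ✓
  U = 6.035 -> Y = 36.42 ✓
All samples match this transformation.

(a) U²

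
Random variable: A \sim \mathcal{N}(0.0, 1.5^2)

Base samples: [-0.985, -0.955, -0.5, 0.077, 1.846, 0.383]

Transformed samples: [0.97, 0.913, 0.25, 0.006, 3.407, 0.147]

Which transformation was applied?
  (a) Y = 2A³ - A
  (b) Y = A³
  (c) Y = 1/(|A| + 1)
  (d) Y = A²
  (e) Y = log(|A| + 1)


Checking option (d) Y = A²:
  A = -0.985 -> Y = 0.97 ✓
  A = -0.955 -> Y = 0.913 ✓
  A = -0.5 -> Y = 0.25 ✓
All samples match this transformation.

(d) A²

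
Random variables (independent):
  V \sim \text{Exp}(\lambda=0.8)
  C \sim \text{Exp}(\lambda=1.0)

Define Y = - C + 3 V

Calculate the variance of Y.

For independent RVs: Var(aX + bY) = a²Var(X) + b²Var(Y)
Var(V) = 1.5625
Var(C) = 1
Var(Y) = 3²*1.5625 + (-1)²*1
= 9*1.5625 + 1*1 = 15.0625

15.0625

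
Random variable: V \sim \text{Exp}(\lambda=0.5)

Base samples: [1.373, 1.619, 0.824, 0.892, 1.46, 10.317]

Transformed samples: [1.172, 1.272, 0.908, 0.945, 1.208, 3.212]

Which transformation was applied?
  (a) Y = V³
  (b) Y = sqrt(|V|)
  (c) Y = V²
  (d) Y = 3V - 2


Checking option (b) Y = sqrt(|V|):
  V = 1.373 -> Y = 1.172 ✓
  V = 1.619 -> Y = 1.272 ✓
  V = 0.824 -> Y = 0.908 ✓
All samples match this transformation.

(b) sqrt(|V|)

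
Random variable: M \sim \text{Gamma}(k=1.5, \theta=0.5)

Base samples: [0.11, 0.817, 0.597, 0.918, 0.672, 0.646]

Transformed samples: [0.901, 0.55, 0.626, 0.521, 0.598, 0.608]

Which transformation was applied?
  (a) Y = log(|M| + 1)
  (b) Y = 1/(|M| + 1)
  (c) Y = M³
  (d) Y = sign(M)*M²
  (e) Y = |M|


Checking option (b) Y = 1/(|M| + 1):
  M = 0.11 -> Y = 0.901 ✓
  M = 0.817 -> Y = 0.55 ✓
  M = 0.597 -> Y = 0.626 ✓
All samples match this transformation.

(b) 1/(|M| + 1)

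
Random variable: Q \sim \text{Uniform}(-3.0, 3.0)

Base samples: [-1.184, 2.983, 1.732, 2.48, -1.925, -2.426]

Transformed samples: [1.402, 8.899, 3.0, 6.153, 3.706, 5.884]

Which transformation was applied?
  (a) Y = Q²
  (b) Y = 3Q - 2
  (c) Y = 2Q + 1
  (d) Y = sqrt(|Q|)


Checking option (a) Y = Q²:
  Q = -1.184 -> Y = 1.402 ✓
  Q = 2.983 -> Y = 8.899 ✓
  Q = 1.732 -> Y = 3.0 ✓
All samples match this transformation.

(a) Q²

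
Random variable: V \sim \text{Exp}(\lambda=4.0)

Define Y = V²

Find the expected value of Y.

Using E[X²] = Var(X) + (E[X])²:
E[V] = 0.25
Var(V) = 1/4.0^2 = 0.0625
E[V²] = 0.0625 + 0.25² = 0.0625 + 0.0625 = 0.125

0.125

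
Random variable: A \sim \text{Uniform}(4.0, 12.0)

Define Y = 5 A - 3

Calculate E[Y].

For Y = 5A - 3:
E[Y] = 5 * E[A] - 3
E[A] = (4 + 12)/2 = 8
E[Y] = 5 * 8 - 3 = 37

37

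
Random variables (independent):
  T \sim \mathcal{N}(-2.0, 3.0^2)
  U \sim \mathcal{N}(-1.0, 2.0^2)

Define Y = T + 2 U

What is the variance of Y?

For independent RVs: Var(aX + bY) = a²Var(X) + b²Var(Y)
Var(T) = 9
Var(U) = 4
Var(Y) = 1²*9 + 2²*4
= 1*9 + 4*4 = 25

25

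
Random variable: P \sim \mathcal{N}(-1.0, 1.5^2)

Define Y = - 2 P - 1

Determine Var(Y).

For Y = aP + b: Var(Y) = a² * Var(P)
Var(P) = 1.5^2 = 2.25
Var(Y) = (-2)² * 2.25 = 4 * 2.25 = 9

9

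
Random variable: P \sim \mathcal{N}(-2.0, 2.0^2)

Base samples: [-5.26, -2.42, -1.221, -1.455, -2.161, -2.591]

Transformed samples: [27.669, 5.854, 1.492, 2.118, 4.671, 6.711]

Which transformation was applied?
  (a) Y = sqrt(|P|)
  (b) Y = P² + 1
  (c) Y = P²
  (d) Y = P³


Checking option (c) Y = P²:
  P = -5.26 -> Y = 27.669 ✓
  P = -2.42 -> Y = 5.854 ✓
  P = -1.221 -> Y = 1.492 ✓
All samples match this transformation.

(c) P²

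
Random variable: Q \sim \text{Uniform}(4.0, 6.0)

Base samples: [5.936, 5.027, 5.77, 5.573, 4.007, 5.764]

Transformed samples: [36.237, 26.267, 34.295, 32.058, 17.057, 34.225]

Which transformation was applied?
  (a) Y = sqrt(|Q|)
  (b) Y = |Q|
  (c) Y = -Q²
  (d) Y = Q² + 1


Checking option (d) Y = Q² + 1:
  Q = 5.936 -> Y = 36.237 ✓
  Q = 5.027 -> Y = 26.267 ✓
  Q = 5.77 -> Y = 34.295 ✓
All samples match this transformation.

(d) Q² + 1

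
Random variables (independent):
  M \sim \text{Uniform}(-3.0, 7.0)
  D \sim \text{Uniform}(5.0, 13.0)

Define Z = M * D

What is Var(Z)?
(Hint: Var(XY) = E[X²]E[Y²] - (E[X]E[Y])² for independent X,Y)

Var(XY) = E[X²]E[Y²] - (E[X]E[Y])²
E[M] = 2, Var(M) = 8.3333333
E[D] = 9, Var(D) = 5.3333333
E[M²] = 8.3333333 + 2² = 12.333333
E[D²] = 5.3333333 + 9² = 86.333333
Var(Z) = 12.333333*86.333333 - (2*9)²
= 1064.7778 - 324 = 740.77778

740.77778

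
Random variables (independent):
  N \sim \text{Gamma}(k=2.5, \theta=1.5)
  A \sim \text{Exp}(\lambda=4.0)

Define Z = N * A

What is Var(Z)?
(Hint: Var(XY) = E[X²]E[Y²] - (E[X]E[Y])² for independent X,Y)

Var(XY) = E[X²]E[Y²] - (E[X]E[Y])²
E[N] = 3.75, Var(N) = 5.625
E[A] = 0.25, Var(A) = 0.0625
E[N²] = 5.625 + 3.75² = 19.6875
E[A²] = 0.0625 + 0.25² = 0.125
Var(Z) = 19.6875*0.125 - (3.75*0.25)²
= 2.4609375 - 0.87890625 = 1.5820312

1.5820312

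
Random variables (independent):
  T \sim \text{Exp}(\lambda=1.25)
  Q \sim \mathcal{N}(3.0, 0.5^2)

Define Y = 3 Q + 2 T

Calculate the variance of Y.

For independent RVs: Var(aX + bY) = a²Var(X) + b²Var(Y)
Var(T) = 0.64
Var(Q) = 0.25
Var(Y) = 2²*0.64 + 3²*0.25
= 4*0.64 + 9*0.25 = 4.81

4.81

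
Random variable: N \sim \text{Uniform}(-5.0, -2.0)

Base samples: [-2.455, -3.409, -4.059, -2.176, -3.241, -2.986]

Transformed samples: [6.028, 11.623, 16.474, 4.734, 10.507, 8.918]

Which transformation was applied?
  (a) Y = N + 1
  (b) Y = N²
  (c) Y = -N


Checking option (b) Y = N²:
  N = -2.455 -> Y = 6.028 ✓
  N = -3.409 -> Y = 11.623 ✓
  N = -4.059 -> Y = 16.474 ✓
All samples match this transformation.

(b) N²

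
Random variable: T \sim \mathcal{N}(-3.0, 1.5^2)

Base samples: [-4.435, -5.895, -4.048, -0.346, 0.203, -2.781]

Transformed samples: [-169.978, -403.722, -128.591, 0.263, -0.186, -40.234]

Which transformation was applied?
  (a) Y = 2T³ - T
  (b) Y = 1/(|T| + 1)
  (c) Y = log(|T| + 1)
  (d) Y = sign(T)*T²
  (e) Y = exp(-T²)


Checking option (a) Y = 2T³ - T:
  T = -4.435 -> Y = -169.978 ✓
  T = -5.895 -> Y = -403.722 ✓
  T = -4.048 -> Y = -128.591 ✓
All samples match this transformation.

(a) 2T³ - T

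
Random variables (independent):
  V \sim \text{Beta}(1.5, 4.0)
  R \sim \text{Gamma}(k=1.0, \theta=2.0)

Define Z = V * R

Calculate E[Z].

For independent RVs: E[XY] = E[X]*E[Y]
E[V] = 0.27272727
E[R] = 2
E[Z] = 0.27272727 * 2 = 0.54545455

0.54545455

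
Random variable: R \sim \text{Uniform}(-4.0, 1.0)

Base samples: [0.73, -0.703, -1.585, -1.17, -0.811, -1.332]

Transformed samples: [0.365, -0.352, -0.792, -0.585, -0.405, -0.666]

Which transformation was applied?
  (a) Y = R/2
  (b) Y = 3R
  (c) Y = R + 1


Checking option (a) Y = R/2:
  R = 0.73 -> Y = 0.365 ✓
  R = -0.703 -> Y = -0.352 ✓
  R = -1.585 -> Y = -0.792 ✓
All samples match this transformation.

(a) R/2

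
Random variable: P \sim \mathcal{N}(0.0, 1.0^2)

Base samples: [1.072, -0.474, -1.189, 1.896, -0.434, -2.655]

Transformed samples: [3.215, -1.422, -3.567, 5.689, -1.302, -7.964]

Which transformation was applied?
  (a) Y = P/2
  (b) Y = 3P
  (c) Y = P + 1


Checking option (b) Y = 3P:
  P = 1.072 -> Y = 3.215 ✓
  P = -0.474 -> Y = -1.422 ✓
  P = -1.189 -> Y = -3.567 ✓
All samples match this transformation.

(b) 3P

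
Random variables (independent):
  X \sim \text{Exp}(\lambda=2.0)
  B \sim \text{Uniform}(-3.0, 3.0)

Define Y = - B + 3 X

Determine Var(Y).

For independent RVs: Var(aX + bY) = a²Var(X) + b²Var(Y)
Var(X) = 0.25
Var(B) = 3
Var(Y) = 3²*0.25 + (-1)²*3
= 9*0.25 + 1*3 = 5.25

5.25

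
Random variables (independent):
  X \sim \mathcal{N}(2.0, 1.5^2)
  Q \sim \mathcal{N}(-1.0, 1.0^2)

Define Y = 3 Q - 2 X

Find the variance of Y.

For independent RVs: Var(aX + bY) = a²Var(X) + b²Var(Y)
Var(X) = 2.25
Var(Q) = 1
Var(Y) = (-2)²*2.25 + 3²*1
= 4*2.25 + 9*1 = 18

18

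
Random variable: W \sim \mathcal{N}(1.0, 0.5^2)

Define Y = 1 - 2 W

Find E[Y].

For Y = -2W + 1:
E[Y] = -2 * E[W] + 1
E[W] = 1.0 = 1
E[Y] = -2 * 1 + 1 = -1

-1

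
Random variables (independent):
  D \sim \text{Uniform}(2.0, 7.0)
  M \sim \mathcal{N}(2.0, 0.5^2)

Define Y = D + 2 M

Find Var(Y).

For independent RVs: Var(aX + bY) = a²Var(X) + b²Var(Y)
Var(D) = 2.0833333
Var(M) = 0.25
Var(Y) = 1²*2.0833333 + 2²*0.25
= 1*2.0833333 + 4*0.25 = 3.0833333

3.0833333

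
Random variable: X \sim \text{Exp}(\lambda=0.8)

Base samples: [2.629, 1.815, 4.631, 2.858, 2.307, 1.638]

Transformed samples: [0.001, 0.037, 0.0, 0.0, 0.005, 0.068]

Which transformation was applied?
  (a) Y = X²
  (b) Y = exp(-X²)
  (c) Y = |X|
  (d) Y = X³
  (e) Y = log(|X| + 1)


Checking option (b) Y = exp(-X²):
  X = 2.629 -> Y = 0.001 ✓
  X = 1.815 -> Y = 0.037 ✓
  X = 4.631 -> Y = 0.0 ✓
All samples match this transformation.

(b) exp(-X²)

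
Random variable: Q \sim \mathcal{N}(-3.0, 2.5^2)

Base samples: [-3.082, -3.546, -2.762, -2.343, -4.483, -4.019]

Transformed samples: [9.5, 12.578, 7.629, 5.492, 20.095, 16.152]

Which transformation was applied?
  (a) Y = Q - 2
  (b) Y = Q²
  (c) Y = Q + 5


Checking option (b) Y = Q²:
  Q = -3.082 -> Y = 9.5 ✓
  Q = -3.546 -> Y = 12.578 ✓
  Q = -2.762 -> Y = 7.629 ✓
All samples match this transformation.

(b) Q²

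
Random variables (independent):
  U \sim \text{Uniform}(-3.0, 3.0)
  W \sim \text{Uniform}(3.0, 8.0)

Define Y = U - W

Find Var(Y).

For independent RVs: Var(aX + bY) = a²Var(X) + b²Var(Y)
Var(U) = 3
Var(W) = 2.0833333
Var(Y) = 1²*3 + (-1)²*2.0833333
= 1*3 + 1*2.0833333 = 5.0833333

5.0833333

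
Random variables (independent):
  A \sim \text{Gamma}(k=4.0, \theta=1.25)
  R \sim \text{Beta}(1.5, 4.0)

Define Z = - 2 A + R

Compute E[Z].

E[Z] = -2*E[A] + 1*E[R]
E[A] = 5
E[R] = 0.27272727
E[Z] = -2*5 + 1*0.27272727 = -9.7272727

-9.7272727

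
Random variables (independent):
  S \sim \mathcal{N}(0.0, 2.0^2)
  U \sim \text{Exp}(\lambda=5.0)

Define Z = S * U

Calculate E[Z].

For independent RVs: E[XY] = E[X]*E[Y]
E[S] = 0
E[U] = 0.2
E[Z] = 0 * 0.2 = 0

0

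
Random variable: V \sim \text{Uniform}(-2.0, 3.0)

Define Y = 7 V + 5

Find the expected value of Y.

For Y = 7V + 5:
E[Y] = 7 * E[V] + 5
E[V] = (-2 + 3)/2 = 0.5
E[Y] = 7 * 0.5 + 5 = 8.5

8.5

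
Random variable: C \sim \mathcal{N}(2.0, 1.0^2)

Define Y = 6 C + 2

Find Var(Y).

For Y = aC + b: Var(Y) = a² * Var(C)
Var(C) = 1.0^2 = 1
Var(Y) = 6² * 1 = 36 * 1 = 36

36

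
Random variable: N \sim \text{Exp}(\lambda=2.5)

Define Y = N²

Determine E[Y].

E[N²] = Var(N) + (E[N])² = 0.16 + 0.16 = 0.32

0.32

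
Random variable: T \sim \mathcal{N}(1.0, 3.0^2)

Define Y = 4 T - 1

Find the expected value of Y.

For Y = 4T - 1:
E[Y] = 4 * E[T] - 1
E[T] = 1.0 = 1
E[Y] = 4 * 1 - 1 = 3

3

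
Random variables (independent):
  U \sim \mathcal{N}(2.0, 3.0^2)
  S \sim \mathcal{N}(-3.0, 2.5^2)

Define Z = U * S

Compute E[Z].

For independent RVs: E[XY] = E[X]*E[Y]
E[U] = 2
E[S] = -3
E[Z] = 2 * (-3) = -6

-6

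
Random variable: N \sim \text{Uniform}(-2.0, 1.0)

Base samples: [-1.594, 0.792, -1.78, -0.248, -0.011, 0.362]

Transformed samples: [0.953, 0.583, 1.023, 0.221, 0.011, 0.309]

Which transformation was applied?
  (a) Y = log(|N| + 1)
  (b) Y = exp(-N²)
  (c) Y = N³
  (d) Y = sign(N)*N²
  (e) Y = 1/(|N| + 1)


Checking option (a) Y = log(|N| + 1):
  N = -1.594 -> Y = 0.953 ✓
  N = 0.792 -> Y = 0.583 ✓
  N = -1.78 -> Y = 1.023 ✓
All samples match this transformation.

(a) log(|N| + 1)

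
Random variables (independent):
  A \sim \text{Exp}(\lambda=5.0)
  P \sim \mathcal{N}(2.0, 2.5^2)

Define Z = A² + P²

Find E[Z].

E[Z] = E[A²] + E[P²]
E[A²] = Var(A) + E[A]² = 0.04 + 0.04 = 0.08
E[P²] = Var(P) + E[P]² = 6.25 + 4 = 10.25
E[Z] = 0.08 + 10.25 = 10.33

10.33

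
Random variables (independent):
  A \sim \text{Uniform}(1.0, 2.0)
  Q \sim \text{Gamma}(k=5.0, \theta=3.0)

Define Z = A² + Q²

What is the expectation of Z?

E[Z] = E[A²] + E[Q²]
E[A²] = Var(A) + E[A]² = 0.083333333 + 2.25 = 2.3333333
E[Q²] = Var(Q) + E[Q]² = 45 + 225 = 270
E[Z] = 2.3333333 + 270 = 272.33333

272.33333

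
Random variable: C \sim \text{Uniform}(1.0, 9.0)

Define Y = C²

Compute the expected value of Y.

Using E[X²] = Var(X) + (E[X])²:
E[C] = 5
Var(C) = (9 - 1)^2/12 = 5.3333333
E[C²] = 5.3333333 + 5² = 5.3333333 + 25 = 30.333333

30.333333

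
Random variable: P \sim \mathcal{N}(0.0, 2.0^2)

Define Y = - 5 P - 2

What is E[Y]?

For Y = -5P - 2:
E[Y] = -5 * E[P] - 2
E[P] = 0.0 = 0
E[Y] = -5 * 0 - 2 = -2

-2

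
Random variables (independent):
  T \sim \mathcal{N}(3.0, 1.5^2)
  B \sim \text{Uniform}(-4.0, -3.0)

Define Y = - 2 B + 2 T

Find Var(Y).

For independent RVs: Var(aX + bY) = a²Var(X) + b²Var(Y)
Var(T) = 2.25
Var(B) = 0.083333333
Var(Y) = 2²*2.25 + (-2)²*0.083333333
= 4*2.25 + 4*0.083333333 = 9.3333333

9.3333333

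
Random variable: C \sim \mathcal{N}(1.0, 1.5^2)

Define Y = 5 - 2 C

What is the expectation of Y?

For Y = -2C + 5:
E[Y] = -2 * E[C] + 5
E[C] = 1.0 = 1
E[Y] = -2 * 1 + 5 = 3

3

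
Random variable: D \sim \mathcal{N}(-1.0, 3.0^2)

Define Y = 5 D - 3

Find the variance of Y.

For Y = aD + b: Var(Y) = a² * Var(D)
Var(D) = 3.0^2 = 9
Var(Y) = 5² * 9 = 25 * 9 = 225

225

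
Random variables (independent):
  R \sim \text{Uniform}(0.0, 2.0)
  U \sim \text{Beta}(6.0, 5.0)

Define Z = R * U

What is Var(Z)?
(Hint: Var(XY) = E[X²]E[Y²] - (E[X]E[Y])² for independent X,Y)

Var(XY) = E[X²]E[Y²] - (E[X]E[Y])²
E[R] = 1, Var(R) = 0.33333333
E[U] = 0.54545455, Var(U) = 0.020661157
E[R²] = 0.33333333 + 1² = 1.3333333
E[U²] = 0.020661157 + 0.54545455² = 0.31818182
Var(Z) = 1.3333333*0.31818182 - (1*0.54545455)²
= 0.42424242 - 0.29752066 = 0.12672176

0.12672176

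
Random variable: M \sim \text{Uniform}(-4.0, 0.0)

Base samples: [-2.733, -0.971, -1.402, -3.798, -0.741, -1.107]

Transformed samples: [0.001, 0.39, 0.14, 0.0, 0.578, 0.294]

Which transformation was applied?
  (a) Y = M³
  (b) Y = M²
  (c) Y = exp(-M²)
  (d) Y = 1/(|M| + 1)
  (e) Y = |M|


Checking option (c) Y = exp(-M²):
  M = -2.733 -> Y = 0.001 ✓
  M = -0.971 -> Y = 0.39 ✓
  M = -1.402 -> Y = 0.14 ✓
All samples match this transformation.

(c) exp(-M²)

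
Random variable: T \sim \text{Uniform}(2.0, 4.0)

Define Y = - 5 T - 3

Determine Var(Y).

For Y = aT + b: Var(Y) = a² * Var(T)
Var(T) = (4 - 2)^2/12 = 0.33333333
Var(Y) = (-5)² * 0.33333333 = 25 * 0.33333333 = 8.3333333

8.3333333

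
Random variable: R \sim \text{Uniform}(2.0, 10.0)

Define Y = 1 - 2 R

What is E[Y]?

For Y = -2R + 1:
E[Y] = -2 * E[R] + 1
E[R] = (2 + 10)/2 = 6
E[Y] = -2 * 6 + 1 = -11

-11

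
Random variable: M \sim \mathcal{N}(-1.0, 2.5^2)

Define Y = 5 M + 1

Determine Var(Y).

For Y = aM + b: Var(Y) = a² * Var(M)
Var(M) = 2.5^2 = 6.25
Var(Y) = 5² * 6.25 = 25 * 6.25 = 156.25

156.25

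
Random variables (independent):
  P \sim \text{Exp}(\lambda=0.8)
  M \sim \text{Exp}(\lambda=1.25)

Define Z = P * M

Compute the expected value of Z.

For independent RVs: E[XY] = E[X]*E[Y]
E[P] = 1.25
E[M] = 0.8
E[Z] = 1.25 * 0.8 = 1

1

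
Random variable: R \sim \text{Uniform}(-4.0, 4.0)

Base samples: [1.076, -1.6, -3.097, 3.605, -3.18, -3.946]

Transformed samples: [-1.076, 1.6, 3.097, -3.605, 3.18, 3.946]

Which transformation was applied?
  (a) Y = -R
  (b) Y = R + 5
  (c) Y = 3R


Checking option (a) Y = -R:
  R = 1.076 -> Y = -1.076 ✓
  R = -1.6 -> Y = 1.6 ✓
  R = -3.097 -> Y = 3.097 ✓
All samples match this transformation.

(a) -R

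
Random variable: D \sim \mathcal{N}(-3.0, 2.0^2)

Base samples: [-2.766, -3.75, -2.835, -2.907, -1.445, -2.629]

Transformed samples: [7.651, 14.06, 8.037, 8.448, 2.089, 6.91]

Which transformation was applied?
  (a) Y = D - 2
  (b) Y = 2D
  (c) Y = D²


Checking option (c) Y = D²:
  D = -2.766 -> Y = 7.651 ✓
  D = -3.75 -> Y = 14.06 ✓
  D = -2.835 -> Y = 8.037 ✓
All samples match this transformation.

(c) D²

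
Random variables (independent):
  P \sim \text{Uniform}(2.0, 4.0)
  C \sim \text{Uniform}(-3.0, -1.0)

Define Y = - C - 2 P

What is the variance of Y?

For independent RVs: Var(aX + bY) = a²Var(X) + b²Var(Y)
Var(P) = 0.33333333
Var(C) = 0.33333333
Var(Y) = (-2)²*0.33333333 + (-1)²*0.33333333
= 4*0.33333333 + 1*0.33333333 = 1.6666667

1.6666667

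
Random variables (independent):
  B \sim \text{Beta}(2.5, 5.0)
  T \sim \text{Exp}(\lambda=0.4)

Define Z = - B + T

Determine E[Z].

E[Z] = -1*E[B] + 1*E[T]
E[B] = 0.33333333
E[T] = 2.5
E[Z] = -1*0.33333333 + 1*2.5 = 2.1666667

2.1666667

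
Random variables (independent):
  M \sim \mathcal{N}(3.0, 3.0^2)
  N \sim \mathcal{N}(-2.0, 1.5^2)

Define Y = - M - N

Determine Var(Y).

For independent RVs: Var(aX + bY) = a²Var(X) + b²Var(Y)
Var(M) = 9
Var(N) = 2.25
Var(Y) = (-1)²*9 + (-1)²*2.25
= 1*9 + 1*2.25 = 11.25

11.25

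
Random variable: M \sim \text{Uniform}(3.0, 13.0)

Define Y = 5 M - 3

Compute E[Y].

For Y = 5M - 3:
E[Y] = 5 * E[M] - 3
E[M] = (3 + 13)/2 = 8
E[Y] = 5 * 8 - 3 = 37

37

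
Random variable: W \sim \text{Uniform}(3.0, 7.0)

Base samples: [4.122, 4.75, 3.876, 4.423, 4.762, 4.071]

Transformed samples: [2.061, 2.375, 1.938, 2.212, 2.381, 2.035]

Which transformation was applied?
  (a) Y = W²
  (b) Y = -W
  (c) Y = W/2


Checking option (c) Y = W/2:
  W = 4.122 -> Y = 2.061 ✓
  W = 4.75 -> Y = 2.375 ✓
  W = 3.876 -> Y = 1.938 ✓
All samples match this transformation.

(c) W/2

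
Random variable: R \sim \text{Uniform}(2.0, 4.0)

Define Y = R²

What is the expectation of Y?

Using E[X²] = Var(X) + (E[X])²:
E[R] = 3
Var(R) = (4 - 2)^2/12 = 0.33333333
E[R²] = 0.33333333 + 3² = 0.33333333 + 9 = 9.3333333

9.3333333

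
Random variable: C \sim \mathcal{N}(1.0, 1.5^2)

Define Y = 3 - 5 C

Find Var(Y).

For Y = aC + b: Var(Y) = a² * Var(C)
Var(C) = 1.5^2 = 2.25
Var(Y) = (-5)² * 2.25 = 25 * 2.25 = 56.25

56.25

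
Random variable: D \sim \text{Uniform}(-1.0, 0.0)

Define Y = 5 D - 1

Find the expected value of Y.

For Y = 5D - 1:
E[Y] = 5 * E[D] - 1
E[D] = (-1 + 0)/2 = -0.5
E[Y] = 5 * (-0.5) - 1 = -3.5

-3.5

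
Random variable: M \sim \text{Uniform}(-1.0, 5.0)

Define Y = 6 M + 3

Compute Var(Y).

For Y = aM + b: Var(Y) = a² * Var(M)
Var(M) = (5 + 1)^2/12 = 3
Var(Y) = 6² * 3 = 36 * 3 = 108

108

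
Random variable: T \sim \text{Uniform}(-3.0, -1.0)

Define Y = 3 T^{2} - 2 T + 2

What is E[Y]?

E[Y] = 3*E[T²] - 2*E[T] + 2
E[T] = -2
E[T²] = Var(T) + (E[T])² = 0.33333333 + 4 = 4.3333333
E[Y] = 3*4.3333333 - 2*(-2) + 2 = 19

19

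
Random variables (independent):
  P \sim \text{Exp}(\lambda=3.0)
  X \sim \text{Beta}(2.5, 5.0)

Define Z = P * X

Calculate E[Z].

For independent RVs: E[XY] = E[X]*E[Y]
E[P] = 0.33333333
E[X] = 0.33333333
E[Z] = 0.33333333 * 0.33333333 = 0.11111111

0.11111111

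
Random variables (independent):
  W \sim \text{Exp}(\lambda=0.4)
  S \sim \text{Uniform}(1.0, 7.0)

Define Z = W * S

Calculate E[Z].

For independent RVs: E[XY] = E[X]*E[Y]
E[W] = 2.5
E[S] = 4
E[Z] = 2.5 * 4 = 10

10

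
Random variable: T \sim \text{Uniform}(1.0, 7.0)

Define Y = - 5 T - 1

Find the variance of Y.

For Y = aT + b: Var(Y) = a² * Var(T)
Var(T) = (7 - 1)^2/12 = 3
Var(Y) = (-5)² * 3 = 25 * 3 = 75

75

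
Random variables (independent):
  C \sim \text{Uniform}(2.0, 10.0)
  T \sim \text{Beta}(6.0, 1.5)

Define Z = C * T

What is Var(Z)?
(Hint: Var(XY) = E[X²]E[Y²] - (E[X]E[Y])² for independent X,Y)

Var(XY) = E[X²]E[Y²] - (E[X]E[Y])²
E[C] = 6, Var(C) = 5.3333333
E[T] = 0.8, Var(T) = 0.018823529
E[C²] = 5.3333333 + 6² = 41.333333
E[T²] = 0.018823529 + 0.8² = 0.65882353
Var(Z) = 41.333333*0.65882353 - (6*0.8)²
= 27.231373 - 23.04 = 4.1913725

4.1913725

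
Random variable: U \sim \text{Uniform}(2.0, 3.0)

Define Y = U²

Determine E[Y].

Using E[X²] = Var(X) + (E[X])²:
E[U] = 2.5
Var(U) = (3 - 2)^2/12 = 0.083333333
E[U²] = 0.083333333 + 2.5² = 0.083333333 + 6.25 = 6.3333333

6.3333333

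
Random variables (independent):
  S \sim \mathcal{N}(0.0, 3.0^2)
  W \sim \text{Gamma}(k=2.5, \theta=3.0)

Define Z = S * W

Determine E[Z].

For independent RVs: E[XY] = E[X]*E[Y]
E[S] = 0
E[W] = 7.5
E[Z] = 0 * 7.5 = 0

0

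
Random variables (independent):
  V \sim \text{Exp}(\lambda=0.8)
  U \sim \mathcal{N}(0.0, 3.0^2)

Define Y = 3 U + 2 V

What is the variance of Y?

For independent RVs: Var(aX + bY) = a²Var(X) + b²Var(Y)
Var(V) = 1.5625
Var(U) = 9
Var(Y) = 2²*1.5625 + 3²*9
= 4*1.5625 + 9*9 = 87.25

87.25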